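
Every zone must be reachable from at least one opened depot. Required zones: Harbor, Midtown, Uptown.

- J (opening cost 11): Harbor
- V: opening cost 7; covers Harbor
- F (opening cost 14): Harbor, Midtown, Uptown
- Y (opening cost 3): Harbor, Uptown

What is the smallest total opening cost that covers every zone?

The greedy cost-per-new-zone heuristic would pick Y and F for 17, but a cheaper cover exists.
F alone covers Harbor, Midtown, Uptown — every zone.
Total opening cost: 14.
No cover costs less than 14.

14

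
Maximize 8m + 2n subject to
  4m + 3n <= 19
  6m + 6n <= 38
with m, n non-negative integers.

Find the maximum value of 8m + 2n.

34

Relaxing integrality, the LP optimum is 38.00 at (m,n) = (4.75, 0), which is not an integer point.
(m,n)=(4,1): 4·4+3·1=19≤19, 6·4+6·1=30≤38, objective 34.
(m,n)=(4,0): 4·4+3·0=16≤19, 6·4+6·0=24≤38, objective 32.
(m,n)=(3,2): 4·3+3·2=18≤19, 6·3+6·2=30≤38, objective 28.
Maximum is 34 at (m,n)=(4,1).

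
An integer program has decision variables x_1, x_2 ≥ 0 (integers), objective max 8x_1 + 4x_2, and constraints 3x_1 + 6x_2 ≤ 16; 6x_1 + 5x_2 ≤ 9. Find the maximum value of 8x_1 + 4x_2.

The continuous relaxation peaks at (1.5, 0) with value 12.00; rounding to a feasible lattice point costs some objective.
(x_1,x_2)=(1,0): 3·1+6·0=3≤16, 6·1+5·0=6≤9, objective 8.
(x_1,x_2)=(0,1): 3·0+6·1=6≤16, 6·0+5·1=5≤9, objective 4.
No feasible integer point exceeds 8.

8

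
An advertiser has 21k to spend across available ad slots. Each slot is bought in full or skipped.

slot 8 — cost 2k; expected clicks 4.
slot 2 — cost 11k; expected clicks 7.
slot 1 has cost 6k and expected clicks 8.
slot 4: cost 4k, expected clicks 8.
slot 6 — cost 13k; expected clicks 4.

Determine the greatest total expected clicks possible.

Take slot 2, slot 1, and slot 4: cost 11 + 6 + 4 = 21 ≤ 21, expected clicks 7 + 8 + 8 = 23.
No other feasible combination does better.

23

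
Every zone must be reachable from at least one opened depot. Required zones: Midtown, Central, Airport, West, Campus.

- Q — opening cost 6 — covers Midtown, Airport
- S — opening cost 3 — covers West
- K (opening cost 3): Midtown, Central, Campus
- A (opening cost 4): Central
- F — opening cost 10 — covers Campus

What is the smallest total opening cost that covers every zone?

Choose Q, S, and K: together they cover Midtown, Central, Airport, West, Campus — every zone.
Total opening cost: 6 + 3 + 3 = 12.
No cover costs less than 12.

12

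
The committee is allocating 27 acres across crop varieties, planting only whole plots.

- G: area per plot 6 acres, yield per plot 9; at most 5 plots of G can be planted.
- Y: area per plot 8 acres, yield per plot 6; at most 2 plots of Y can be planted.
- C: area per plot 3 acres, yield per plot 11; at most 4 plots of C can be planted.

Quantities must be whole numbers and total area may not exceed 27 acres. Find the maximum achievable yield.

Take 2×G and 4×C: area 24 ≤ 27, yield 2·9 + 4·11 = 62.
C has the best ratio (11/3) and is taken to its limit of 4; remaining capacity is filled optimally with the others.

62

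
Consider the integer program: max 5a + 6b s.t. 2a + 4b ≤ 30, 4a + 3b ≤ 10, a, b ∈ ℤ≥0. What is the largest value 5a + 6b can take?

18

(a,b)=(0,3): 2·0+4·3=12≤30, 4·0+3·3=9≤10, objective 18.
(a,b)=(1,2): 2·1+4·2=10≤30, 4·1+3·2=10≤10, objective 17.
The best lattice point is (0,3), giving 18.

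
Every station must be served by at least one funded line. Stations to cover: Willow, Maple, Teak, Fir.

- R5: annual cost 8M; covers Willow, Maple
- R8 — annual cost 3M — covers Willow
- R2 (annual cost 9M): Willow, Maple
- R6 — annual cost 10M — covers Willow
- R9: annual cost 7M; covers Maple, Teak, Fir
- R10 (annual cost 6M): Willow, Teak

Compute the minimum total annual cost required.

10

Choose R8 and R9: together they cover Willow, Maple, Teak, Fir — every station.
Total annual cost: 3 + 7 = 10.
No cover costs less than 10.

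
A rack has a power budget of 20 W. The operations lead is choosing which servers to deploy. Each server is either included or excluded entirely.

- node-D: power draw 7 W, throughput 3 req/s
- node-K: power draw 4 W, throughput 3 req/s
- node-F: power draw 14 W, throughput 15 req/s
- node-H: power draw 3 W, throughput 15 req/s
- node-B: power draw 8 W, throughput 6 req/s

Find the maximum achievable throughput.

Treat it as a binary knapsack problem.
Allowing fractional choices, the relaxed optimum would be about 32.2, but servers are indivisible.
node-K + node-H + node-B: power draw 4 + 3 + 8 = 15 ≤ 20, throughput 3 + 15 + 6 = 24.
node-F + node-H: power draw 14 + 3 = 17 ≤ 20, throughput 15 + 15 = 30.
Best is node-F and node-H with total throughput 30.

30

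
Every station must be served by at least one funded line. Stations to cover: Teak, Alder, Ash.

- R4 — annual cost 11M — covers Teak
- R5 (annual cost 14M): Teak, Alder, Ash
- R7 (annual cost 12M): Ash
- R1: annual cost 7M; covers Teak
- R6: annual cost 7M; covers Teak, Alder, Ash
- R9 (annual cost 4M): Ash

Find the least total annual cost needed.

7

R6 alone covers Teak, Alder, Ash — every station.
Total annual cost: 7.
No cover costs less than 7.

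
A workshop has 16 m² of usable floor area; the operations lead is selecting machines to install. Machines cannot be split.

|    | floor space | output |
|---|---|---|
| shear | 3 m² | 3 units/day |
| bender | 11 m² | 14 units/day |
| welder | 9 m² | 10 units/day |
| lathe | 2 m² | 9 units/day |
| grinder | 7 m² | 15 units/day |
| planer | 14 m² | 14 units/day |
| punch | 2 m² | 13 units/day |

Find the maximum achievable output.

Treat it as a binary knapsack problem.
Take shear, lathe, grinder, and punch: floor space 3 + 2 + 7 + 2 = 14 ≤ 16, output 3 + 9 + 15 + 13 = 40.
No other feasible combination does better.

40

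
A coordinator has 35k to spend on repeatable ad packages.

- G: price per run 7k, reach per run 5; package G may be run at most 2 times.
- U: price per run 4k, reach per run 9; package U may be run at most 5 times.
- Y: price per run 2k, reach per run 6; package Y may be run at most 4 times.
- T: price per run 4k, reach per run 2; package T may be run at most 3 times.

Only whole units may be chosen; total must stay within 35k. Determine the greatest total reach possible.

74

This is a bounded integer knapsack.
5×U, 4×Y, and 1×T: price 32 ≤ 35, reach 5·9 + 4·6 + 1·2 = 71.
1×G, 5×U, and 4×Y: price 35 ≤ 35, reach 1·5 + 5·9 + 4·6 = 74.
Best is 74.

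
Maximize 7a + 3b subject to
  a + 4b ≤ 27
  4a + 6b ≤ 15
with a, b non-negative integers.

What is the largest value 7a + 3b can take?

(a,b)=(3,0) is feasible, giving 21.
(a,b)=(2,1) is feasible, giving 17.
(a,b)=(2,0) is feasible, giving 14.
No feasible integer point exceeds 21.

21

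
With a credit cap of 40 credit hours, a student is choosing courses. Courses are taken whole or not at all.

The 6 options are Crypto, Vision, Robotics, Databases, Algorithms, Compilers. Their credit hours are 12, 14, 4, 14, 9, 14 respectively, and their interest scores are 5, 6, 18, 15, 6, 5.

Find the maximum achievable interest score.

44

Vision + Robotics + Databases: credit hours 14 + 4 + 14 = 32 ≤ 40, interest score 6 + 18 + 15 = 39.
Robotics + Databases + Algorithms: credit hours 4 + 14 + 9 = 27 ≤ 40, interest score 18 + 15 + 6 = 39.
Crypto + Robotics + Databases + Algorithms: credit hours 12 + 4 + 14 + 9 = 39 ≤ 40, interest score 5 + 18 + 15 + 6 = 44.
Best is Crypto, Robotics, Databases, and Algorithms with total interest score 44.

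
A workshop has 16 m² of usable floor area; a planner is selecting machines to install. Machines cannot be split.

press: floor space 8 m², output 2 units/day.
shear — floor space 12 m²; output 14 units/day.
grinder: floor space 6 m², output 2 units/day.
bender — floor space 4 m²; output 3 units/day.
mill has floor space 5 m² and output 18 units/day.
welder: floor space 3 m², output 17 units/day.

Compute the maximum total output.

Allowing fractional choices, the relaxed optimum would be about 44.3, but machines are indivisible.
grinder + mill + welder: floor space 6 + 5 + 3 = 14 ≤ 16, output 2 + 18 + 17 = 37.
bender + mill + welder: floor space 4 + 5 + 3 = 12 ≤ 16, output 3 + 18 + 17 = 38.
Best is bender, mill, and welder with total output 38.

38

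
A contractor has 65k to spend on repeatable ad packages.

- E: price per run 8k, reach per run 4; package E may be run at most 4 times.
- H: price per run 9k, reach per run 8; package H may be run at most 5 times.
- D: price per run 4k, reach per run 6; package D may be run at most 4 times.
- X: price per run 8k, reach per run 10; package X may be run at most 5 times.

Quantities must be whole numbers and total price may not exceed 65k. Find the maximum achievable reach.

D has the best ratio (6/4); taking only D gives at most 4×6 = 24 (stopped by the supply cap of 4).
Mixing does better — 1×H, 4×D, and 5×X: price 65 ≤ 65, reach 1·8 + 4·6 + 5·10 = 82.

82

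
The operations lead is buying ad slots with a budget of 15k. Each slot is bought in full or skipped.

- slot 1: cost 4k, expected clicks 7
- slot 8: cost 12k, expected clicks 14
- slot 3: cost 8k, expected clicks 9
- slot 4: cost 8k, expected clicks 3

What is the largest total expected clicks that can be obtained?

Allowing fractional choices, the relaxed optimum would be about 19.8, but ad slots are indivisible.
slot 1 + slot 3: cost 4 + 8 = 12 ≤ 15, expected clicks 7 + 9 = 16.
slot 8: cost 12 ≤ 15, expected clicks 14.
Best is slot 1 and slot 3 with total expected clicks 16.

16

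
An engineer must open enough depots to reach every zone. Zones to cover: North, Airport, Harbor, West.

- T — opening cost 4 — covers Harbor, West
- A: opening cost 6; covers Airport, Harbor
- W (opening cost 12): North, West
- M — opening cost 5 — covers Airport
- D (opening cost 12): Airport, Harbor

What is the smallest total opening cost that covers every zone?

18

The greedy cost-per-new-zone heuristic would pick T, M, and W for 21, but a cheaper cover exists.
Choose A and W: together they cover North, Airport, Harbor, West — every zone.
Total opening cost: 6 + 12 = 18.
No cover costs less than 18.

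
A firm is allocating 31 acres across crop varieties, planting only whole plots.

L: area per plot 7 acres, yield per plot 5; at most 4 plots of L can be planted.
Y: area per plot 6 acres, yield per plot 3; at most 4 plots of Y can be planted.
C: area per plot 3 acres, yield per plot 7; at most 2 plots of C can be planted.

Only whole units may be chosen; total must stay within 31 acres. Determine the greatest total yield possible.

3×L and 2×C: area 27 ≤ 31, yield 3·5 + 2·7 = 29.
1×L, 3×Y, and 2×C: area 31 ≤ 31, yield 1·5 + 3·3 + 2·7 = 28.
Best is 29.

29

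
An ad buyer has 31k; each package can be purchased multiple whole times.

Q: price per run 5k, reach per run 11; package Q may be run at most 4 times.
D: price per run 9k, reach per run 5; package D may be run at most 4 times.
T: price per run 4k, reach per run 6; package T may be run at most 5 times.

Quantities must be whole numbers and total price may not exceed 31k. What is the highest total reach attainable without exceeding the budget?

Take 3×Q and 4×T: price 31 ≤ 31, reach 3·11 + 4·6 = 57.
No other integer combination yields more.

57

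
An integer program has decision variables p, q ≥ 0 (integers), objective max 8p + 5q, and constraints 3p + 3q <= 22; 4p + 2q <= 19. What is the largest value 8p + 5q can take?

(p,q)=(2,5): 3·2+3·5=21≤22, 4·2+2·5=18≤19, objective 41.
(p,q)=(1,6): 3·1+3·6=21≤22, 4·1+2·6=16≤19, objective 38.
(p,q)=(2,4): 3·2+3·4=18≤22, 4·2+2·4=16≤19, objective 36.
Maximum is 41 at (p,q)=(2,5).

41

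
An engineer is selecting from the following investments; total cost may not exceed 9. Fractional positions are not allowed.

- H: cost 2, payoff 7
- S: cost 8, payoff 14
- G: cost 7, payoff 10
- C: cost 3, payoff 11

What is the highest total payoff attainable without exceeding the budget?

This is a 0-1 knapsack instance.
Allowing fractional choices, the relaxed optimum would be about 25.0, but investments are indivisible.
H + G: cost 2 + 7 = 9 ≤ 9, payoff 7 + 10 = 17.
S: cost 8 ≤ 9, payoff 14.
H + C: cost 2 + 3 = 5 ≤ 9, payoff 7 + 11 = 18.
Best is H and C with total payoff 18.

18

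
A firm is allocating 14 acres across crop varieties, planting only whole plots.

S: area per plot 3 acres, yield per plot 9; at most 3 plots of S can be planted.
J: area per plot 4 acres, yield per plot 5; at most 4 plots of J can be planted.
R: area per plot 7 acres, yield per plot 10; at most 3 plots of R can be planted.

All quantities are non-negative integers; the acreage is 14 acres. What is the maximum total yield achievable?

32

2×S and 1×R: area 13 ≤ 14, yield 2·9 + 1·10 = 28.
3×S and 1×J: area 13 ≤ 14, yield 3·9 + 1·5 = 32.
Best is 32.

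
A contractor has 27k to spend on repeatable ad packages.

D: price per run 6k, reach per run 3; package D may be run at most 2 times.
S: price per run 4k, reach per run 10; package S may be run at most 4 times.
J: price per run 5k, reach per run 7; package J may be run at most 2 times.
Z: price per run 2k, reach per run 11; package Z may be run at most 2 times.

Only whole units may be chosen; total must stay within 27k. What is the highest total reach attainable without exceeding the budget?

69

4×S, 1×J, and 2×Z: price 25 ≤ 27, reach 4·10 + 1·7 + 2·11 = 69.
3×S, 2×J, and 2×Z: price 26 ≤ 27, reach 3·10 + 2·7 + 2·11 = 66.
Best is 69.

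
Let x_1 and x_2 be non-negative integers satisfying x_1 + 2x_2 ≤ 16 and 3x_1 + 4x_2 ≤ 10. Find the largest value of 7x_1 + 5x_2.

21

(x_1,x_2)=(3,0): 1·3+2·0=3≤16, 3·3+4·0=9≤10, objective 21.
(x_1,x_2)=(2,1): 1·2+2·1=4≤16, 3·2+4·1=10≤10, objective 19.
Maximum is 21 at (x_1,x_2)=(3,0).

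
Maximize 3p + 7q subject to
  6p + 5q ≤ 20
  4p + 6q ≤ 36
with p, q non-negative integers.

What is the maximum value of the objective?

(p,q)=(0,4): 6·0+5·4=20≤20, 4·0+6·4=24≤36, objective 28.
(p,q)=(0,3): 6·0+5·3=15≤20, 4·0+6·3=18≤36, objective 21.
Maximum is 28 at (p,q)=(0,4).

28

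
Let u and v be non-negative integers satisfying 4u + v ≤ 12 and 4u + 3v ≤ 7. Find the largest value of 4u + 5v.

The continuous relaxation peaks at (0, 2.33) with value 11.67; rounding to a feasible lattice point costs some objective.
(u,v)=(0,2): 4·0+1·2=2≤12, 4·0+3·2=6≤7, objective 10.
(u,v)=(1,1): 4·1+1·1=5≤12, 4·1+3·1=7≤7, objective 9.
No feasible integer point exceeds 10.

10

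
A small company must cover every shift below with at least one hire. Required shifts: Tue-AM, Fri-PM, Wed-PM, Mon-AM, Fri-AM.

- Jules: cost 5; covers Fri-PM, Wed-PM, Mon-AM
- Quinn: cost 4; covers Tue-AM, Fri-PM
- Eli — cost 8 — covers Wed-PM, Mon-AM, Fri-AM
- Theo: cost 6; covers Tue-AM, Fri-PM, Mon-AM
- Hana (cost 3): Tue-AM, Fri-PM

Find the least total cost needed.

11

This is an integer covering problem.
Choose Eli and Hana: together they cover Tue-AM, Fri-PM, Wed-PM, Mon-AM, Fri-AM — every shift.
Total cost: 8 + 3 = 11.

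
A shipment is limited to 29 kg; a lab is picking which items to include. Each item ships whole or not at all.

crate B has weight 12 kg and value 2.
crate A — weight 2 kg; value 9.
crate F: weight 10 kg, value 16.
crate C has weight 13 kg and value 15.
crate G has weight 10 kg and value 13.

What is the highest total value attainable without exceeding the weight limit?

40

Take crate A, crate F, and crate C: weight 2 + 10 + 13 = 25 ≤ 29, value 9 + 16 + 15 = 40.
No other feasible combination does better.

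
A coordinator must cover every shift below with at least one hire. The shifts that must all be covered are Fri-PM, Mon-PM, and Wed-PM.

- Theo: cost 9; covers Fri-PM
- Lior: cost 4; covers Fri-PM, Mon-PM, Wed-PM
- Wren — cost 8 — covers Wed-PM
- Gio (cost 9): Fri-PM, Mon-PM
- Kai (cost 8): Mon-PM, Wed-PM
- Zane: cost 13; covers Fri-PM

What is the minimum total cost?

4

Lior alone covers Fri-PM, Mon-PM, Wed-PM — every shift.
Total cost: 4.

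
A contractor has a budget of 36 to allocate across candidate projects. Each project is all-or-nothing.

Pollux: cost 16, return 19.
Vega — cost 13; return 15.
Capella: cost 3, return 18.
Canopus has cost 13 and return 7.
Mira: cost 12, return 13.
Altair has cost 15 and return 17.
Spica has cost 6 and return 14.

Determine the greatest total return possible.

62

Allowing fractional choices, the relaxed optimum would be about 63.7, but projects are indivisible.
Vega + Capella + Mira + Spica: cost 13 + 3 + 12 + 6 = 34 ≤ 36, return 15 + 18 + 13 + 14 = 60.
Capella + Mira + Altair + Spica: cost 3 + 12 + 15 + 6 = 36 ≤ 36, return 18 + 13 + 17 + 14 = 62.
Best is Capella, Mira, Altair, and Spica with total return 62.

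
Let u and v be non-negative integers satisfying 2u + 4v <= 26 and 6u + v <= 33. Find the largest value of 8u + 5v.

55

The continuous relaxation peaks at (4.82, 4.09) with value 59.00; rounding to a feasible lattice point costs some objective.
(u,v)=(5,3): 2·5+4·3=22≤26, 6·5+1·3=33≤33, objective 55.
(u,v)=(4,4): 2·4+4·4=24≤26, 6·4+1·4=28≤33, objective 52.
The best lattice point is (5,3), giving 55.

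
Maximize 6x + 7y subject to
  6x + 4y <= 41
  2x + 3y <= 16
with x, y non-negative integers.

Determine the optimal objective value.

44

Relaxing integrality, the LP optimum is 45.20 at (x,y) = (5.9, 1.4), which is not an integer point.
(x,y)=(5,2): 6·5+4·2=38≤41, 2·5+3·2=16≤16, objective 44.
(x,y)=(6,1): 6·6+4·1=40≤41, 2·6+3·1=15≤16, objective 43.
(x,y)=(4,2): 6·4+4·2=32≤41, 2·4+3·2=14≤16, objective 38.
(x,y)=(5,1): 6·5+4·1=34≤41, 2·5+3·1=13≤16, objective 37.
The best lattice point is (5,2), giving 44.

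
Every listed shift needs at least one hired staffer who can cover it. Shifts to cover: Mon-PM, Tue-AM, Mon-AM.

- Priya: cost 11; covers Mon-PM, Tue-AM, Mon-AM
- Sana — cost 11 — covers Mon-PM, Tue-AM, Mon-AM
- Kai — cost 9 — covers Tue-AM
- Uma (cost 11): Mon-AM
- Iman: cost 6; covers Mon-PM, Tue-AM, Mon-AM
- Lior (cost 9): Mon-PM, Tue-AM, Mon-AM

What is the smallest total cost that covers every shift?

6

This is an integer covering problem.
Iman alone covers Mon-PM, Tue-AM, Mon-AM — every shift.
Total cost: 6.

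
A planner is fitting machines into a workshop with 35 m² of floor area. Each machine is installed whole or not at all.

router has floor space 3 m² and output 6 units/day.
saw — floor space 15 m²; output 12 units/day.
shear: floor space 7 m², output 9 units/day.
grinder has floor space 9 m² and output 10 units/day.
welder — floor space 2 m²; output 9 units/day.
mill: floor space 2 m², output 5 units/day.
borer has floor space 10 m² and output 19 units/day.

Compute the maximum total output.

58

Take router, shear, grinder, welder, mill, and borer: floor space 3 + 7 + 9 + 2 + 2 + 10 = 33 ≤ 35, output 6 + 9 + 10 + 9 + 5 + 19 = 58.
No other feasible combination does better.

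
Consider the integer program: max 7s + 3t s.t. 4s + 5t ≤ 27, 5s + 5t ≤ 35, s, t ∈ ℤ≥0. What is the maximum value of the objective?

The continuous relaxation peaks at (6.75, 0) with value 47.25; rounding to a feasible lattice point costs some objective.
(s,t)=(6,0): 4·6+5·0=24≤27, 5·6+5·0=30≤35, objective 42.
(s,t)=(5,1): 4·5+5·1=25≤27, 5·5+5·1=30≤35, objective 38.
(s,t)=(5,0): 4·5+5·0=20≤27, 5·5+5·0=25≤35, objective 35.
Maximum is 42 at (s,t)=(6,0).

42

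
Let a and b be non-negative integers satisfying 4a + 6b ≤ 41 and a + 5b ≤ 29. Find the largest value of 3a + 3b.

Relaxing integrality, the LP optimum is 30.75 at (a,b) = (10.2, 0), which is not an integer point.
(a,b)=(10,0): 4·10+6·0=40≤41, 1·10+5·0=10≤29, objective 30.
(a,b)=(9,0): 4·9+6·0=36≤41, 1·9+5·0=9≤29, objective 27.
The best lattice point is (10,0), giving 30.

30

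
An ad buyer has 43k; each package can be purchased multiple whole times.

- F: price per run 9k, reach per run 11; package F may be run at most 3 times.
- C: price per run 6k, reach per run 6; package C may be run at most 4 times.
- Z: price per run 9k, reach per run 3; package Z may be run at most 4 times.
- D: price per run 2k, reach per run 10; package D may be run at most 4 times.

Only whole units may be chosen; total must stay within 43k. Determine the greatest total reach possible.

79

Take 3×F, 1×C, and 4×D: price 41 ≤ 43, reach 3·11 + 1·6 + 4·10 = 79.
D has the best ratio (10/2) and is taken to its limit of 4; remaining capacity is filled optimally with the others.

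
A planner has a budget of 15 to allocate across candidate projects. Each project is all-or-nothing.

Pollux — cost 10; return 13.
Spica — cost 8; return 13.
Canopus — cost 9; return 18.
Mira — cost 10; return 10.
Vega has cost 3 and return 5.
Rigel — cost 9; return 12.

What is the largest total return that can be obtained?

This is an integer program with binary decision variables.
Take Canopus and Vega: cost 9 + 3 = 12 ≤ 15, return 18 + 5 = 23.
No other feasible combination does better.

23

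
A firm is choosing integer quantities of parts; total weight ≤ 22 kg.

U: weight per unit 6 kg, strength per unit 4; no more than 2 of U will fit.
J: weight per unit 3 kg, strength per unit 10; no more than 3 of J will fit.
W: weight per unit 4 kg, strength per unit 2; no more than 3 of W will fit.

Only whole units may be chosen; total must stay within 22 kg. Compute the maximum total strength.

38

This is a bounded integer knapsack.
Take 2×U and 3×J: weight 21 ≤ 22, strength 2·4 + 3·10 = 38.
J has the best ratio (10/3) and is taken to its limit of 3; remaining capacity is filled optimally with the others.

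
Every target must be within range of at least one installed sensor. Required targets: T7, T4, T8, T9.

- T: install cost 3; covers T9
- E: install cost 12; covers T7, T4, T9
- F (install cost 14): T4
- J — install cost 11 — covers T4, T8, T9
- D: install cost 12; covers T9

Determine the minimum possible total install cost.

The greedy cost-per-new-target heuristic would pick T, J, and E for 26, but a cheaper cover exists.
Choose E and J: together they cover T7, T4, T8, T9 — every target.
Total install cost: 12 + 11 = 23.
No cover costs less than 23.

23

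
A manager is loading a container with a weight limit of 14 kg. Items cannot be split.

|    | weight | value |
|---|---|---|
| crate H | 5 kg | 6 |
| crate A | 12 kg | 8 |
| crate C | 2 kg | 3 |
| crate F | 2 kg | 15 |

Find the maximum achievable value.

24

crate H + crate C + crate F: weight 5 + 2 + 2 = 9 ≤ 14, value 6 + 3 + 15 = 24.
crate A + crate F: weight 12 + 2 = 14 ≤ 14, value 8 + 15 = 23.
Best is crate H, crate C, and crate F with total value 24.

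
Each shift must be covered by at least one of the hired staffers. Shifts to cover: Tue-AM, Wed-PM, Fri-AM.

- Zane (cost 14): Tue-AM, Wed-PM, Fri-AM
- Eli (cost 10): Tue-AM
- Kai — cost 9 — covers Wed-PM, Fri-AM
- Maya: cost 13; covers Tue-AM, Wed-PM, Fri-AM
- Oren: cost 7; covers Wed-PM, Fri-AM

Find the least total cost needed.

13

The greedy cost-per-new-shift heuristic would pick Oren and Eli for 17, but a cheaper cover exists.
Maya alone covers Tue-AM, Wed-PM, Fri-AM — every shift.
Total cost: 13.
No cover costs less than 13.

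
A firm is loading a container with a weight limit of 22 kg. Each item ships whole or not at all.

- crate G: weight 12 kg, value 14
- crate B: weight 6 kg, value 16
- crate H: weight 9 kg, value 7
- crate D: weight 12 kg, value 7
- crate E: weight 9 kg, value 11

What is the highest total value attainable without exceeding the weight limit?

30

This is an integer program with binary decision variables.
Allowing fractional choices, the relaxed optimum would be about 35.2, but items are indivisible.
crate B + crate E: weight 6 + 9 = 15 ≤ 22, value 16 + 11 = 27.
crate G + crate E: weight 12 + 9 = 21 ≤ 22, value 14 + 11 = 25.
crate G + crate B: weight 12 + 6 = 18 ≤ 22, value 14 + 16 = 30.
Best is crate G and crate B with total value 30.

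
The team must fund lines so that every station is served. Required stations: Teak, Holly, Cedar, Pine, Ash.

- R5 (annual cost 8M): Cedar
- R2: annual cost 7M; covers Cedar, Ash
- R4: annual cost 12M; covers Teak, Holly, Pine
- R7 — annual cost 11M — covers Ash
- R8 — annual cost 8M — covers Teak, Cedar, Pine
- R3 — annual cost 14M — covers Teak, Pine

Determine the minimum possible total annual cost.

19

The greedy cost-per-new-station heuristic would pick R8, R2, and R4 for 27, but a cheaper cover exists.
Choose R2 and R4: together they cover Teak, Holly, Cedar, Pine, Ash — every station.
Total annual cost: 7 + 12 = 19.
No cover costs less than 19.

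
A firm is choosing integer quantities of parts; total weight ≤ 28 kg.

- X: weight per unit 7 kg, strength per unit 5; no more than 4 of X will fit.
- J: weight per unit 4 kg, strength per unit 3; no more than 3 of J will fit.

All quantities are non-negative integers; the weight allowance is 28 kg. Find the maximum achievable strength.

20

This is a bounded integer knapsack.
4×X: weight 28 ≤ 28, strength 4·5 = 20.
2×X and 3×J: weight 26 ≤ 28, strength 2·5 + 3·3 = 19.
Best is 20.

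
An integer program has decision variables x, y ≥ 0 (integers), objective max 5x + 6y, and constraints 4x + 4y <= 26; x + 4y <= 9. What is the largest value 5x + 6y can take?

31

The continuous relaxation peaks at (5.67, 0.833) with value 33.33; rounding to a feasible lattice point costs some objective.
(x,y)=(5,1): 4·5+4·1=24≤26, 1·5+4·1=9≤9, objective 31.
(x,y)=(6,0): 4·6+4·0=24≤26, 1·6+4·0=6≤9, objective 30.
(x,y)=(4,1): 4·4+4·1=20≤26, 1·4+4·1=8≤9, objective 26.
No feasible integer point exceeds 31.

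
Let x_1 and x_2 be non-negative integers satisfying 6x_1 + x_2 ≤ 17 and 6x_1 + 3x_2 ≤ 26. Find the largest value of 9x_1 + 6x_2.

48

(x_1,x_2)=(0,8) is feasible, giving 48.
(x_1,x_2)=(0,7) is feasible, giving 42.
Maximum is 48 at (x_1,x_2)=(0,8).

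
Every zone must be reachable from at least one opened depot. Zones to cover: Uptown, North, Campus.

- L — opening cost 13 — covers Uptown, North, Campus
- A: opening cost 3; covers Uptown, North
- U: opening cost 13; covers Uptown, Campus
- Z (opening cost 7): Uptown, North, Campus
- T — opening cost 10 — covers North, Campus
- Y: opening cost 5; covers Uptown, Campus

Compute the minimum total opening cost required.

7

Z alone covers Uptown, North, Campus — every zone.
Total opening cost: 7.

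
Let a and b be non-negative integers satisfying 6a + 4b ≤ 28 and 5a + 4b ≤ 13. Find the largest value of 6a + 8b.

24

(a,b)=(0,3) is feasible, giving 24.
(a,b)=(1,2) is feasible, giving 22.
(a,b)=(0,2) is feasible, giving 16.
The best lattice point is (0,3), giving 24.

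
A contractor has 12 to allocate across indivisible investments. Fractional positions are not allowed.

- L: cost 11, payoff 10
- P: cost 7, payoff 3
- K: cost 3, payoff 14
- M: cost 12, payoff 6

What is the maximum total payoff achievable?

17

P + K: cost 7 + 3 = 10 ≤ 12, payoff 3 + 14 = 17.
K: cost 3 ≤ 12, payoff 14.
Best is P and K with total payoff 17.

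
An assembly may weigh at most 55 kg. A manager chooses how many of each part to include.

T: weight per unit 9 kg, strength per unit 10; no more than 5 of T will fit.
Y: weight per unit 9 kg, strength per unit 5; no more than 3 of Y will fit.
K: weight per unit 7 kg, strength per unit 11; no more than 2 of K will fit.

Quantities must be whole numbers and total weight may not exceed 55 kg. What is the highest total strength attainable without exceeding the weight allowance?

This is a bounded integer knapsack.
5×T and 1×K: weight 52 ≤ 55, strength 5·10 + 1·11 = 61.
4×T and 2×K: weight 50 ≤ 55, strength 4·10 + 2·11 = 62.
Best is 62.

62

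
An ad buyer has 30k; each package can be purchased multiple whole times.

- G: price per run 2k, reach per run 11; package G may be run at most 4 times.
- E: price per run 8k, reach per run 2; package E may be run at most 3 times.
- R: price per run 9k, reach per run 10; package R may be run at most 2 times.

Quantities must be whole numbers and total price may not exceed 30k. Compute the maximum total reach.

G has the best ratio (11/2); taking only G gives at most 4×11 = 44 (stopped by the supply cap of 4).
Mixing does better — 4×G and 2×R: price 26 ≤ 30, reach 4·11 + 2·10 = 64.

64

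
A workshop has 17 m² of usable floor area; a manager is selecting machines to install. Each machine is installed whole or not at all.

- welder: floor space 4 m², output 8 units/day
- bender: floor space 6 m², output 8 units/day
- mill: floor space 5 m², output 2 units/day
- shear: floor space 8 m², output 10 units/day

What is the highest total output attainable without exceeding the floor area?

Treat it as a binary knapsack problem.
welder + mill + shear: floor space 4 + 5 + 8 = 17 ≤ 17, output 8 + 2 + 10 = 20.
welder + shear: floor space 4 + 8 = 12 ≤ 17, output 8 + 10 = 18.
bender + shear: floor space 6 + 8 = 14 ≤ 17, output 8 + 10 = 18.
Best is welder, mill, and shear with total output 20.

20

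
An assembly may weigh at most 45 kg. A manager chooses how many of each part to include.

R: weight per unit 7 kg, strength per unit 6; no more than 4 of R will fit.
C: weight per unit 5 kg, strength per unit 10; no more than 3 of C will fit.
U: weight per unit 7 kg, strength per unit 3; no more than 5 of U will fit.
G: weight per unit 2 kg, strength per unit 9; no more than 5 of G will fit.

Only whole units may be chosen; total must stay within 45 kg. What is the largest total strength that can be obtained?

2×R, 3×C, and 5×G: weight 39 ≤ 45, strength 2·6 + 3·10 + 5·9 = 87.
1×R, 3×C, 1×U, and 5×G: weight 39 ≤ 45, strength 1·6 + 3·10 + 1·3 + 5·9 = 84.
Best is 87.

87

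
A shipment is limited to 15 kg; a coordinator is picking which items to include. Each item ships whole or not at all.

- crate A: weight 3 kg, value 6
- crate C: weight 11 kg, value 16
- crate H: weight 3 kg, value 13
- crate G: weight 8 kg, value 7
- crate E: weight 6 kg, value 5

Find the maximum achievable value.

29

This is a 0-1 knapsack instance.
Take crate C and crate H: weight 11 + 3 = 14 ≤ 15, value 16 + 13 = 29.
No other feasible combination does better.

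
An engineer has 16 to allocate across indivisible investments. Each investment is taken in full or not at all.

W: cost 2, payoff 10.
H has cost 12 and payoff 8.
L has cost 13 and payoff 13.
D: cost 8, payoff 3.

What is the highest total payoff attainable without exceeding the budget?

23

Allowing fractional choices, the relaxed optimum would be about 23.7, but investments are indivisible.
W + L: cost 2 + 13 = 15 ≤ 16, payoff 10 + 13 = 23.
W + H: cost 2 + 12 = 14 ≤ 16, payoff 10 + 8 = 18.
W + D: cost 2 + 8 = 10 ≤ 16, payoff 10 + 3 = 13.
Best is W and L with total payoff 23.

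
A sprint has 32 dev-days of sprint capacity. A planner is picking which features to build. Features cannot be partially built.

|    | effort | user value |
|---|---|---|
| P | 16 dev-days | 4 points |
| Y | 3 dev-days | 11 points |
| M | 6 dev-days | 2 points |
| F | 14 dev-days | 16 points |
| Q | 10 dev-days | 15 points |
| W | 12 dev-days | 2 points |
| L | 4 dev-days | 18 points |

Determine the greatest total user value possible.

60

This is an integer program with binary decision variables.
Allowing fractional choices, the relaxed optimum would be about 60.3, but features are indivisible.
Y + F + Q + L: effort 3 + 14 + 10 + 4 = 31 ≤ 32, user value 11 + 16 + 15 + 18 = 60.
Y + M + F + L: effort 3 + 6 + 14 + 4 = 27 ≤ 32, user value 11 + 2 + 16 + 18 = 47.
F + Q + L: effort 14 + 10 + 4 = 28 ≤ 32, user value 16 + 15 + 18 = 49.
Best is Y, F, Q, and L with total user value 60.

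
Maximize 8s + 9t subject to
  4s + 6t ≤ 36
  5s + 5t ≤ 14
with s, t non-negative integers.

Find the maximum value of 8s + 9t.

The continuous relaxation peaks at (0, 2.8) with value 25.20; rounding to a feasible lattice point costs some objective.
(s,t)=(0,2): 4·0+6·2=12≤36, 5·0+5·2=10≤14, objective 18.
(s,t)=(1,1): 4·1+6·1=10≤36, 5·1+5·1=10≤14, objective 17.
(s,t)=(0,1): 4·0+6·1=6≤36, 5·0+5·1=5≤14, objective 9.
The best lattice point is (0,2), giving 18.

18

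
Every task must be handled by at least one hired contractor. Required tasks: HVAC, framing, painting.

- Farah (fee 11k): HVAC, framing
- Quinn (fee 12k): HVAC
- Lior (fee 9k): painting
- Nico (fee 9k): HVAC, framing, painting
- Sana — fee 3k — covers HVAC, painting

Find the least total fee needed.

9

The greedy cost-per-new-task heuristic would pick Sana and Nico for 12, but a cheaper cover exists.
Nico alone covers HVAC, framing, painting — every task.
Total fee: 9.
No cover costs less than 9.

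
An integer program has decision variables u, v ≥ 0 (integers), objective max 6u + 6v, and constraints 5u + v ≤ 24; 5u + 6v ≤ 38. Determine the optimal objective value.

42

(u,v)=(4,3) is feasible, giving 42.
(u,v)=(4,2) is feasible, giving 36.
(u,v)=(3,3) is feasible, giving 36.
Maximum is 42 at (u,v)=(4,3).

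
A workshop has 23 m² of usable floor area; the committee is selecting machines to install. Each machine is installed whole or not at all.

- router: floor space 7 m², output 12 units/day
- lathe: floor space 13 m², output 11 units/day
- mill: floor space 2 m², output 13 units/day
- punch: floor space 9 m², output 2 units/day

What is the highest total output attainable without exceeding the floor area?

Allowing fractional choices, the relaxed optimum would be about 36.2, but machines are indivisible.
router + lathe + mill: floor space 7 + 13 + 2 = 22 ≤ 23, output 12 + 11 + 13 = 36.
router + mill + punch: floor space 7 + 2 + 9 = 18 ≤ 23, output 12 + 13 + 2 = 27.
Best is router, lathe, and mill with total output 36.

36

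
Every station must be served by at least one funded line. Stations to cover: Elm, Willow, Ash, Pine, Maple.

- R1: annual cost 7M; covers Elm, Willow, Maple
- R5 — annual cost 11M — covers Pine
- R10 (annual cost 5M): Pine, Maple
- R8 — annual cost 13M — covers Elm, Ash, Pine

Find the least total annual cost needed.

This is an integer covering problem.
The greedy cost-per-new-station heuristic would pick R1, R10, and R8 for 25, but a cheaper cover exists.
Choose R1 and R8: together they cover Elm, Willow, Ash, Pine, Maple — every station.
Total annual cost: 7 + 13 = 20.
No cover costs less than 20.

20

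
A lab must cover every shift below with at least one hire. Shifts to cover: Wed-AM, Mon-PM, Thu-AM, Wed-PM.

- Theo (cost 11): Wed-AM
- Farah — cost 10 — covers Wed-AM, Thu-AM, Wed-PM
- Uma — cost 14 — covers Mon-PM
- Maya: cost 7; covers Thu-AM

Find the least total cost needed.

24

Choose Farah and Uma: together they cover Wed-AM, Mon-PM, Thu-AM, Wed-PM — every shift.
Total cost: 10 + 14 = 24.
No cover costs less than 24.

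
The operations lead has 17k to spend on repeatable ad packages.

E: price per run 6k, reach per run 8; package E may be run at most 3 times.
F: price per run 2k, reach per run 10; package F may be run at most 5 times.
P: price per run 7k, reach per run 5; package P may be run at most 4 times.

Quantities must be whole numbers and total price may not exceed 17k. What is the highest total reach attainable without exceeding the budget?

58

This is a bounded integer knapsack.
Take 1×E and 5×F: price 16 ≤ 17, reach 1·8 + 5·10 = 58.
F has the best ratio (10/2) and is taken to its limit of 5; remaining capacity is filled optimally with the others.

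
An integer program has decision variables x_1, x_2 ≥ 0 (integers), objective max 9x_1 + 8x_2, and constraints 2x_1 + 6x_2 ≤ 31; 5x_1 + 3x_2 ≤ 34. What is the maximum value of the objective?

69

(x_1,x_2)=(5,3): 2·5+6·3=28≤31, 5·5+3·3=34≤34, objective 69.
(x_1,x_2)=(5,2): 2·5+6·2=22≤31, 5·5+3·2=31≤34, objective 61.
(x_1,x_2)=(4,3): 2·4+6·3=26≤31, 5·4+3·3=29≤34, objective 60.
Maximum is 69 at (x_1,x_2)=(5,3).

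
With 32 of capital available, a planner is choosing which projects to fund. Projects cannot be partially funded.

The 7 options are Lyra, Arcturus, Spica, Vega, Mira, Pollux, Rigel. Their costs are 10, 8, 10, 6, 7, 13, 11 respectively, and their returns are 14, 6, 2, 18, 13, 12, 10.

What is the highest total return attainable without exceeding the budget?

51

Allowing fractional choices, the relaxed optimum would be about 53.3, but projects are indivisible.
Lyra + Arcturus + Vega + Mira: cost 10 + 8 + 6 + 7 = 31 ≤ 32, return 14 + 6 + 18 + 13 = 51.
Arcturus + Vega + Mira + Rigel: cost 8 + 6 + 7 + 11 = 32 ≤ 32, return 6 + 18 + 13 + 10 = 47.
Best is Lyra, Arcturus, Vega, and Mira with total return 51.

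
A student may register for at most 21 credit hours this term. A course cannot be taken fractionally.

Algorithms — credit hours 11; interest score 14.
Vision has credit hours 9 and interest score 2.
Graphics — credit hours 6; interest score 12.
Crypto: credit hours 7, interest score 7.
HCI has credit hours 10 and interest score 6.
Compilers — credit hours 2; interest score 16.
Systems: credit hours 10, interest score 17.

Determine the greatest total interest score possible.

This is a 0-1 knapsack instance.
Graphics + Compilers + Systems: credit hours 6 + 2 + 10 = 18 ≤ 21, interest score 12 + 16 + 17 = 45.
Algorithms + Graphics + Compilers: credit hours 11 + 6 + 2 = 19 ≤ 21, interest score 14 + 12 + 16 = 42.
Crypto + Compilers + Systems: credit hours 7 + 2 + 10 = 19 ≤ 21, interest score 7 + 16 + 17 = 40.
Best is Graphics, Compilers, and Systems with total interest score 45.

45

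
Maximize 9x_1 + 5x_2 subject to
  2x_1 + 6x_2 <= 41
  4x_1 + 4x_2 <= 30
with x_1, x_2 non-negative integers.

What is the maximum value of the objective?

63

The continuous relaxation peaks at (7.5, 0) with value 67.50; rounding to a feasible lattice point costs some objective.
(x_1,x_2)=(7,0): 2·7+6·0=14≤41, 4·7+4·0=28≤30, objective 63.
(x_1,x_2)=(6,1): 2·6+6·1=18≤41, 4·6+4·1=28≤30, objective 59.
(x_1,x_2)=(6,0): 2·6+6·0=12≤41, 4·6+4·0=24≤30, objective 54.
Maximum is 63 at (x_1,x_2)=(7,0).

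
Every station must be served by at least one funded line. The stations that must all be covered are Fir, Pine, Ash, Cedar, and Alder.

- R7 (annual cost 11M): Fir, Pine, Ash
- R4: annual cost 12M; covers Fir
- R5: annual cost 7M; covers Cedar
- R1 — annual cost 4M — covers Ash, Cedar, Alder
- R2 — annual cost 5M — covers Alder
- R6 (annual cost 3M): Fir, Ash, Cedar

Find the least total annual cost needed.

The greedy cost-per-new-station heuristic would pick R6, R1, and R7 for 18, but a cheaper cover exists.
Choose R7 and R1: together they cover Fir, Pine, Ash, Cedar, Alder — every station.
Total annual cost: 11 + 4 = 15.
No cover costs less than 15.

15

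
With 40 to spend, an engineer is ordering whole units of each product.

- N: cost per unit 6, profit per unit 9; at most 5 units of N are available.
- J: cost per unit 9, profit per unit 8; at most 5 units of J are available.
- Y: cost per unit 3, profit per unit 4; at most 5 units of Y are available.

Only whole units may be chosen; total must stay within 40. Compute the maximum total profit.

N has the best ratio (9/6); taking only N gives at most 5×9 = 45 (stopped by the supply cap of 5).
Mixing does better — 5×N and 3×Y: cost 39 ≤ 40, profit 5·9 + 3·4 = 57.

57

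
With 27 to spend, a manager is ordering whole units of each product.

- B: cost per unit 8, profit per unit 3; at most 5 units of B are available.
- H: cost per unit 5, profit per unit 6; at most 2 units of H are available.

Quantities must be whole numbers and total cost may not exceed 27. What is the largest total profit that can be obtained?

18

This is a bounded integer knapsack.
Take 2×B and 2×H: cost 26 ≤ 27, profit 2·3 + 2·6 = 18.
H has the best ratio (6/5) and is taken to its limit of 2; remaining capacity is filled optimally with the others.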